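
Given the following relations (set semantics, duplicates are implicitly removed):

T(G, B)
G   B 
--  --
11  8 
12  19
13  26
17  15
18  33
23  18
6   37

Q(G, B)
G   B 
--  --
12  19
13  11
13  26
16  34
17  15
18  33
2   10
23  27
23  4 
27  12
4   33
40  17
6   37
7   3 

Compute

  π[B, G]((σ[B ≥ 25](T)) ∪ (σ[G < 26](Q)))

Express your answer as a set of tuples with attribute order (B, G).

{(10, 2), (11, 13), (15, 17), (19, 12), (26, 13), (27, 23), (3, 7), (33, 18), (33, 4), (34, 16), (37, 6), (4, 23)}

Selection B ≥ 25: {(13, 26), (18, 33), (6, 37)}
Selection G < 26: {(12, 19), (13, 11), (13, 26), (16, 34), (17, 15), (18, 33), (2, 10), (23, 27), (23, 4), (4, 33), (6, 37), (7, 3)}
Set union of the two operands is {(12, 19), (13, 11), (13, 26), (16, 34), (17, 15), (18, 33), (2, 10), (23, 27), (23, 4), (4, 33), (6, 37), (7, 3)}.
Keep only column(s) B, G: {(10, 2), (11, 13), (15, 17), (19, 12), (26, 13), (27, 23), (3, 7), (33, 18), (33, 4), (34, 16), (37, 6), (4, 23)}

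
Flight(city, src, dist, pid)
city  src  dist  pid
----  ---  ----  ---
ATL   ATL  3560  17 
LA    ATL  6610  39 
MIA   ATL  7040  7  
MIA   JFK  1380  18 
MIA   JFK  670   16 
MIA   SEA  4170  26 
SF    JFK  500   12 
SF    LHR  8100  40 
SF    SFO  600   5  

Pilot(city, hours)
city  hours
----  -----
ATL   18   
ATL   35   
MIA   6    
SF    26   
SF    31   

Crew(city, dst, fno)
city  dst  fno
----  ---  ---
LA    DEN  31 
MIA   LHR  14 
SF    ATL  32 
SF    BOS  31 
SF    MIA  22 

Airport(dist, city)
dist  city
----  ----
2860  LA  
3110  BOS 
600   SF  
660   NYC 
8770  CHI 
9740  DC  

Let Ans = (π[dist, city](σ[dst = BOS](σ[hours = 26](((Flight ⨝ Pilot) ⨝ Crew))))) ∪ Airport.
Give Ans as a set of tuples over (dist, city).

Flight ⋈ Pilot (natural join on city): {(ATL, ATL, 3560, 17, 18), (ATL, ATL, 3560, 17, 35), (MIA, ATL, 7040, 7, 6), (MIA, JFK, 1380, 18, 6), (MIA, JFK, 670, 16, 6), (MIA, SEA, 4170, 26, 6), (SF, JFK, 500, 12, 26), (SF, JFK, 500, 12, 31), (SF, LHR, 8100, 40, 26), (SF, LHR, 8100, 40, 31), (SF, SFO, 600, 5, 26), (SF, SFO, 600, 5, 31)}
(Flight ⨝ Pilot) ⋈ Crew (natural join on city): {(MIA, ATL, 7040, 7, 6, LHR, 14), (MIA, JFK, 1380, 18, 6, LHR, 14), (MIA, JFK, 670, 16, 6, LHR, 14), (MIA, SEA, 4170, 26, 6, LHR, 14), (SF, JFK, 500, 12, 26, ATL, 32), (SF, JFK, 500, 12, 26, BOS, 31), (SF, JFK, 500, 12, 26, MIA, 22), (SF, JFK, 500, 12, 31, ATL, 32), (SF, JFK, 500, 12, 31, BOS, 31), (SF, JFK, 500, 12, 31, MIA, 22), (SF, LHR, 8100, 40, 26, ATL, 32), (SF, LHR, 8100, 40, 26, BOS, 31), (SF, LHR, 8100, 40, 26, MIA, 22), (SF, LHR, 8100, 40, 31, ATL, 32), (SF, LHR, 8100, 40, 31, BOS, 31), (SF, LHR, 8100, 40, 31, MIA, 22), (SF, SFO, 600, 5, 26, ATL, 32), (SF, SFO, 600, 5, 26, BOS, 31), (SF, SFO, 600, 5, 26, MIA, 22), (SF, SFO, 600, 5, 31, ATL, 32), (SF, SFO, 600, 5, 31, BOS, 31), (SF, SFO, 600, 5, 31, MIA, 22)}
Selection hours = 26: {(SF, JFK, 500, 12, 26, ATL, 32), (SF, JFK, 500, 12, 26, BOS, 31), (SF, JFK, 500, 12, 26, MIA, 22), (SF, LHR, 8100, 40, 26, ATL, 32), (SF, LHR, 8100, 40, 26, BOS, 31), (SF, LHR, 8100, 40, 26, MIA, 22), (SF, SFO, 600, 5, 26, ATL, 32), (SF, SFO, 600, 5, 26, BOS, 31), (SF, SFO, 600, 5, 26, MIA, 22)}
Selection dst = BOS: {(SF, JFK, 500, 12, 26, BOS, 31), (SF, LHR, 8100, 40, 26, BOS, 31), (SF, SFO, 600, 5, 26, BOS, 31)}
π_{dist, city} gives {(500, SF), (600, SF), (8100, SF)}.
Taking the union: {(2860, LA), (3110, BOS), (500, SF), (600, SF), (660, NYC), (8100, SF), (8770, CHI), (9740, DC)}

{(2860, LA), (3110, BOS), (500, SF), (600, SF), (660, NYC), (8100, SF), (8770, CHI), (9740, DC)}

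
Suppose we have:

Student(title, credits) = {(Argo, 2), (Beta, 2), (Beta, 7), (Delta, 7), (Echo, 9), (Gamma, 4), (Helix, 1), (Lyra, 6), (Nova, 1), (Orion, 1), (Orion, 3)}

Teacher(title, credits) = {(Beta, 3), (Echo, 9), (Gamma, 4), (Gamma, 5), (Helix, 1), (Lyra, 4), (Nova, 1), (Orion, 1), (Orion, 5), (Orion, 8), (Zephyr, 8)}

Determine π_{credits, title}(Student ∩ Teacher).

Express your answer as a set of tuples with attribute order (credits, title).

{(1, Helix), (1, Nova), (1, Orion), (4, Gamma), (9, Echo)}

Taking the intersection: {(Echo, 9), (Gamma, 4), (Helix, 1), (Nova, 1), (Orion, 1)}
Keep only column(s) credits, title: {(1, Helix), (1, Nova), (1, Orion), (4, Gamma), (9, Echo)}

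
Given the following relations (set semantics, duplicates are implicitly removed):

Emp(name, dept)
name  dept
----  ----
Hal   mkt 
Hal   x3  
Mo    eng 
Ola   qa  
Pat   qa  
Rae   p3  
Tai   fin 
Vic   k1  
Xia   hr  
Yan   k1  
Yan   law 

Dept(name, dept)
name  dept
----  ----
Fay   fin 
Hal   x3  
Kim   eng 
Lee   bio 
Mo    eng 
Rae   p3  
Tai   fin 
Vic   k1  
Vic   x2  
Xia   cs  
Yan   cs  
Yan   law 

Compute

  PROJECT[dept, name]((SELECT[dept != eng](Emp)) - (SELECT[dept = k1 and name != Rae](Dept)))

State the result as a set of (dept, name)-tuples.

{(fin, Tai), (hr, Xia), (k1, Yan), (law, Yan), (mkt, Hal), (p3, Rae), (qa, Ola), (qa, Pat), (x3, Hal)}

Filtering on dept != eng leaves {(Hal, mkt), (Hal, x3), (Ola, qa), (Pat, qa), (Rae, p3), (Tai, fin), (Vic, k1), (Xia, hr), (Yan, k1), (Yan, law)}.
Filtering on dept = k1 and name != Rae leaves {(Vic, k1)}.
Set difference of the two operands is {(Hal, mkt), (Hal, x3), (Ola, qa), (Pat, qa), (Rae, p3), (Tai, fin), (Xia, hr), (Yan, k1), (Yan, law)}.
π_{dept, name} gives {(fin, Tai), (hr, Xia), (k1, Yan), (law, Yan), (mkt, Hal), (p3, Rae), (qa, Ola), (qa, Pat), (x3, Hal)}.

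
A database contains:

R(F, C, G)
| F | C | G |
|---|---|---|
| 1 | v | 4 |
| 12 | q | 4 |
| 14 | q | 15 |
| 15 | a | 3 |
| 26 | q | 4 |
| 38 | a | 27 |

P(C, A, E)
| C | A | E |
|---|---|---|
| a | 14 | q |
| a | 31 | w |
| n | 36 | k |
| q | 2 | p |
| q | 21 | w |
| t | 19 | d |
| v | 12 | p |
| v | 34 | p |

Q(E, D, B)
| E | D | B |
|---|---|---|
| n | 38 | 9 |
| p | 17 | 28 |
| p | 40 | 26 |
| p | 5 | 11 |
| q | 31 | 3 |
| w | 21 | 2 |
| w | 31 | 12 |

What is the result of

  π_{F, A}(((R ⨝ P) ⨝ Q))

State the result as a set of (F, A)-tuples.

{(1, 12), (1, 34), (12, 2), (12, 21), (14, 2), (14, 21), (15, 14), (15, 31), (26, 2), (26, 21), (38, 14), (38, 31)}

R ⋈ P (natural join on C): {(1, v, 4, 12, p), (1, v, 4, 34, p), (12, q, 4, 2, p), (12, q, 4, 21, w), (14, q, 15, 2, p), (14, q, 15, 21, w), (15, a, 3, 14, q), (15, a, 3, 31, w), (26, q, 4, 2, p), (26, q, 4, 21, w), (38, a, 27, 14, q), (38, a, 27, 31, w)}
(R ⨝ P) ⋈ Q (natural join on E): {(1, v, 4, 12, p, 17, 28), (1, v, 4, 12, p, 40, 26), (1, v, 4, 12, p, 5, 11), (1, v, 4, 34, p, 17, 28), (1, v, 4, 34, p, 40, 26), (1, v, 4, 34, p, 5, 11), (12, q, 4, 2, p, 17, 28), (12, q, 4, 2, p, 40, 26), (12, q, 4, 2, p, 5, 11), (12, q, 4, 21, w, 21, 2), (12, q, 4, 21, w, 31, 12), (14, q, 15, 2, p, 17, 28), (14, q, 15, 2, p, 40, 26), (14, q, 15, 2, p, 5, 11), (14, q, 15, 21, w, 21, 2), (14, q, 15, 21, w, 31, 12), (15, a, 3, 14, q, 31, 3), (15, a, 3, 31, w, 21, 2), (15, a, 3, 31, w, 31, 12), (26, q, 4, 2, p, 17, 28), (26, q, 4, 2, p, 40, 26), (26, q, 4, 2, p, 5, 11), (26, q, 4, 21, w, 21, 2), (26, q, 4, 21, w, 31, 12), (38, a, 27, 14, q, 31, 3), (38, a, 27, 31, w, 21, 2), (38, a, 27, 31, w, 31, 12)}
Keep only column(s) F, A (15 duplicate(s) eliminated): {(1, 12), (1, 34), (12, 2), (12, 21), (14, 2), (14, 21), (15, 14), (15, 31), (26, 2), (26, 21), (38, 14), (38, 31)}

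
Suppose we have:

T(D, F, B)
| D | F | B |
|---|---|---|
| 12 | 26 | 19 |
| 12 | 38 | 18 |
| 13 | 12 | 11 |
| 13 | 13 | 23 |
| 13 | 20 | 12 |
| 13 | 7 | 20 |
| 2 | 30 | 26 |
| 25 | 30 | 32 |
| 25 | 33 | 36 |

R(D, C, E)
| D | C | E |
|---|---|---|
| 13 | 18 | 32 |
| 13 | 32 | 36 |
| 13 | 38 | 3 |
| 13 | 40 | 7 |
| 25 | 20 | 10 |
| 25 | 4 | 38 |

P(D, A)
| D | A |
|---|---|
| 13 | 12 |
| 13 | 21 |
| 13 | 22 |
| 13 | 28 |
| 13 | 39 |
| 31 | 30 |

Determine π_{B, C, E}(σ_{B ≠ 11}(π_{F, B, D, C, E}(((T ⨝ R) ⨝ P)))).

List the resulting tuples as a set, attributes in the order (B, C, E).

{(12, 18, 32), (12, 32, 36), (12, 38, 3), (12, 40, 7), (20, 18, 32), (20, 32, 36), (20, 38, 3), (20, 40, 7), (23, 18, 32), (23, 32, 36), (23, 38, 3), (23, 40, 7)}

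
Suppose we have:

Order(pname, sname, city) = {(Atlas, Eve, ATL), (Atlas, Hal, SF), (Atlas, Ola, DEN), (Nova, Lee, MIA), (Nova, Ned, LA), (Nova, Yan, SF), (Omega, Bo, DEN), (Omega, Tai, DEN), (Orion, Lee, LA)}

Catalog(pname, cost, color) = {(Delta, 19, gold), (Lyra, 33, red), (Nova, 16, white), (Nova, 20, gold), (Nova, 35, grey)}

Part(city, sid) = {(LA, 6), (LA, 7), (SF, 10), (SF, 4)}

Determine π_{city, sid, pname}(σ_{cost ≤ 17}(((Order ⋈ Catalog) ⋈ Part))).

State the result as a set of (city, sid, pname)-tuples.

Order ⋈ Catalog (natural join on pname): {(Nova, Lee, MIA, 16, white), (Nova, Lee, MIA, 20, gold), (Nova, Lee, MIA, 35, grey), (Nova, Ned, LA, 16, white), (Nova, Ned, LA, 20, gold), (Nova, Ned, LA, 35, grey), (Nova, Yan, SF, 16, white), (Nova, Yan, SF, 20, gold), (Nova, Yan, SF, 35, grey)}
(Order ⋈ Catalog) ⋈ Part (natural join on city): {(Nova, Ned, LA, 16, white, 6), (Nova, Ned, LA, 16, white, 7), (Nova, Ned, LA, 20, gold, 6), (Nova, Ned, LA, 20, gold, 7), (Nova, Ned, LA, 35, grey, 6), (Nova, Ned, LA, 35, grey, 7), (Nova, Yan, SF, 16, white, 10), (Nova, Yan, SF, 16, white, 4), (Nova, Yan, SF, 20, gold, 10), (Nova, Yan, SF, 20, gold, 4), (Nova, Yan, SF, 35, grey, 10), (Nova, Yan, SF, 35, grey, 4)}
Filtering on cost ≤ 17 leaves {(Nova, Ned, LA, 16, white, 6), (Nova, Ned, LA, 16, white, 7), (Nova, Yan, SF, 16, white, 10), (Nova, Yan, SF, 16, white, 4)}.
Keep only column(s) city, sid, pname: {(LA, 6, Nova), (LA, 7, Nova), (SF, 10, Nova), (SF, 4, Nova)}

{(LA, 6, Nova), (LA, 7, Nova), (SF, 10, Nova), (SF, 4, Nova)}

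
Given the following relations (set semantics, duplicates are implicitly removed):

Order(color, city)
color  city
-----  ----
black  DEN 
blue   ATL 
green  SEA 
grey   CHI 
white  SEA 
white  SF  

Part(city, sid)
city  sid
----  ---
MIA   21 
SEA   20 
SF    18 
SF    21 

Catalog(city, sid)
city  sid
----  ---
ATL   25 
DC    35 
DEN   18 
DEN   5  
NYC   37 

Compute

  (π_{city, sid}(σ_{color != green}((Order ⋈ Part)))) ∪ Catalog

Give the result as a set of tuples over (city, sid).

Joining Order and Part on city yields {(green, SEA, 20), (white, SEA, 20), (white, SF, 18), (white, SF, 21)}.
Selection color != green: {(white, SEA, 20), (white, SF, 18), (white, SF, 21)}
π[city, sid]: project onto (city, sid) → {(SEA, 20), (SF, 18), (SF, 21)}
Union: {(SEA, 20), (SF, 18), (SF, 21)} with {(ATL, 25), (DC, 35), (DEN, 18), (DEN, 5), (NYC, 37)} → {(ATL, 25), (DC, 35), (DEN, 18), (DEN, 5), (NYC, 37), (SEA, 20), (SF, 18), (SF, 21)}

{(ATL, 25), (DC, 35), (DEN, 18), (DEN, 5), (NYC, 37), (SEA, 20), (SF, 18), (SF, 21)}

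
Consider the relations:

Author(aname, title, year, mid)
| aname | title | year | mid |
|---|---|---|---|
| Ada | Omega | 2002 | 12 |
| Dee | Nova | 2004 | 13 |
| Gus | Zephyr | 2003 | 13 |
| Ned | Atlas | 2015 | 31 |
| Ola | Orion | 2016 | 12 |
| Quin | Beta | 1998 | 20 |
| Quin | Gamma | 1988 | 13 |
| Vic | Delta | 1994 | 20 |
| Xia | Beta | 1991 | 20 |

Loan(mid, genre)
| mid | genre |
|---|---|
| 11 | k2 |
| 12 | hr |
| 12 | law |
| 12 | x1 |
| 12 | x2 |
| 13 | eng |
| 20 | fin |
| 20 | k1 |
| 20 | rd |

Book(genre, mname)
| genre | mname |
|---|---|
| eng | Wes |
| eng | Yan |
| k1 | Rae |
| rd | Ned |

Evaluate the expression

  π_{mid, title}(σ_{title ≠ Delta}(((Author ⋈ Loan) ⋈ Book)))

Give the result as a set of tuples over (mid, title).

Natural join on mid: {(Ada, Omega, 2002, 12, hr), (Ada, Omega, 2002, 12, law), (Ada, Omega, 2002, 12, x1), (Ada, Omega, 2002, 12, x2), (Dee, Nova, 2004, 13, eng), (Gus, Zephyr, 2003, 13, eng), (Ola, Orion, 2016, 12, hr), (Ola, Orion, 2016, 12, law), (Ola, Orion, 2016, 12, x1), (Ola, Orion, 2016, 12, x2), (Quin, Beta, 1998, 20, fin), (Quin, Beta, 1998, 20, k1), (Quin, Beta, 1998, 20, rd), (Quin, Gamma, 1988, 13, eng), (Vic, Delta, 1994, 20, fin), (Vic, Delta, 1994, 20, k1), (Vic, Delta, 1994, 20, rd), (Xia, Beta, 1991, 20, fin), (Xia, Beta, 1991, 20, k1), (Xia, Beta, 1991, 20, rd)}
Natural join on genre: {(Dee, Nova, 2004, 13, eng, Wes), (Dee, Nova, 2004, 13, eng, Yan), (Gus, Zephyr, 2003, 13, eng, Wes), (Gus, Zephyr, 2003, 13, eng, Yan), (Quin, Beta, 1998, 20, k1, Rae), (Quin, Beta, 1998, 20, rd, Ned), (Quin, Gamma, 1988, 13, eng, Wes), (Quin, Gamma, 1988, 13, eng, Yan), (Vic, Delta, 1994, 20, k1, Rae), (Vic, Delta, 1994, 20, rd, Ned), (Xia, Beta, 1991, 20, k1, Rae), (Xia, Beta, 1991, 20, rd, Ned)}
Selection title ≠ Delta: {(Dee, Nova, 2004, 13, eng, Wes), (Dee, Nova, 2004, 13, eng, Yan), (Gus, Zephyr, 2003, 13, eng, Wes), (Gus, Zephyr, 2003, 13, eng, Yan), (Quin, Beta, 1998, 20, k1, Rae), (Quin, Beta, 1998, 20, rd, Ned), (Quin, Gamma, 1988, 13, eng, Wes), (Quin, Gamma, 1988, 13, eng, Yan), (Xia, Beta, 1991, 20, k1, Rae), (Xia, Beta, 1991, 20, rd, Ned)}
π_{mid, title} gives {(13, Gamma), (13, Nova), (13, Zephyr), (20, Beta)} (6 duplicate(s) eliminated).

{(13, Gamma), (13, Nova), (13, Zephyr), (20, Beta)}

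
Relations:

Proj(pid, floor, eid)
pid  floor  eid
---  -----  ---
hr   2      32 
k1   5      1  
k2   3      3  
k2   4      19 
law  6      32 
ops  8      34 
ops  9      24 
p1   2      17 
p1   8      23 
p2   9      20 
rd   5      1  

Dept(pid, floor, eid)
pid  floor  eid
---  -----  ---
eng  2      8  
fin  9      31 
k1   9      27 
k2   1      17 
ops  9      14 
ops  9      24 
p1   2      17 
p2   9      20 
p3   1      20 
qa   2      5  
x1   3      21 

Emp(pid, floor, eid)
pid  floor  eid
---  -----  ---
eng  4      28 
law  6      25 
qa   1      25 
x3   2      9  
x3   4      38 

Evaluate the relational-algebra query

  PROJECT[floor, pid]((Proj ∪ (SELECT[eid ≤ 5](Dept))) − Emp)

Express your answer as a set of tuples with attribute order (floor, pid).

σ[eid ≤ 5]: keep tuples satisfying eid ≤ 5 → {(qa, 2, 5)}
Taking the union: {(hr, 2, 32), (k1, 5, 1), (k2, 3, 3), (k2, 4, 19), (law, 6, 32), (ops, 8, 34), (ops, 9, 24), (p1, 2, 17), (p1, 8, 23), (p2, 9, 20), (qa, 2, 5), (rd, 5, 1)}
Taking the difference: {(hr, 2, 32), (k1, 5, 1), (k2, 3, 3), (k2, 4, 19), (law, 6, 32), (ops, 8, 34), (ops, 9, 24), (p1, 2, 17), (p1, 8, 23), (p2, 9, 20), (qa, 2, 5), (rd, 5, 1)}
π[floor, pid]: project onto (floor, pid) → {(2, hr), (2, p1), (2, qa), (3, k2), (4, k2), (5, k1), (5, rd), (6, law), (8, ops), (8, p1), (9, ops), (9, p2)}

{(2, hr), (2, p1), (2, qa), (3, k2), (4, k2), (5, k1), (5, rd), (6, law), (8, ops), (8, p1), (9, ops), (9, p2)}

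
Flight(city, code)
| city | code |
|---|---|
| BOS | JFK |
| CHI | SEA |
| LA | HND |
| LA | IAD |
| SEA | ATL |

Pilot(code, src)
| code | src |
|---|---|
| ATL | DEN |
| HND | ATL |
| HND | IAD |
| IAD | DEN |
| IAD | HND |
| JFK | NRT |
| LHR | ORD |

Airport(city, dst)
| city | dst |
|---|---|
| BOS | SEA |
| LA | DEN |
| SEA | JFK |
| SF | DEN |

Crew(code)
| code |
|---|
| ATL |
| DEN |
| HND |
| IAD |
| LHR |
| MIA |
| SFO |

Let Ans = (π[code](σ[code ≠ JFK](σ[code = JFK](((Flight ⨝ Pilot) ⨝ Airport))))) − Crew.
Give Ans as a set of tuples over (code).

{}

Joining Flight and Pilot on code yields {(BOS, JFK, NRT), (LA, HND, ATL), (LA, HND, IAD), (LA, IAD, DEN), (LA, IAD, HND), (SEA, ATL, DEN)}.
Joining (Flight ⨝ Pilot) and Airport on city yields {(BOS, JFK, NRT, SEA), (LA, HND, ATL, DEN), (LA, HND, IAD, DEN), (LA, IAD, DEN, DEN), (LA, IAD, HND, DEN), (SEA, ATL, DEN, JFK)}.
Selection code = JFK: {(BOS, JFK, NRT, SEA)}
Selection code ≠ JFK: {}
Projecting to code: {}
Difference: {} with {ATL, DEN, HND, IAD, LHR, MIA, SFO} → {}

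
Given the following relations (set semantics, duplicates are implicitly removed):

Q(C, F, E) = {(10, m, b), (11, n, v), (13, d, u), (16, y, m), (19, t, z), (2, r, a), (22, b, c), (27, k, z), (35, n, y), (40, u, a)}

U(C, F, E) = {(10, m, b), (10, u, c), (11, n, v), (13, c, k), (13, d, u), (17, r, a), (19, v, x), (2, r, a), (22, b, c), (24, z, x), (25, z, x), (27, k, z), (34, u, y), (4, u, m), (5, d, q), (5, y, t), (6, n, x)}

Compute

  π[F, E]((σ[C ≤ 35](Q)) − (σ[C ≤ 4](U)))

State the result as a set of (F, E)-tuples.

Selection C ≤ 35: {(10, m, b), (11, n, v), (13, d, u), (16, y, m), (19, t, z), (2, r, a), (22, b, c), (27, k, z), (35, n, y)}
Selection C ≤ 4: {(2, r, a), (4, u, m)}
Set difference of the two operands is {(10, m, b), (11, n, v), (13, d, u), (16, y, m), (19, t, z), (22, b, c), (27, k, z), (35, n, y)}.
π[F, E]: project onto (F, E) → {(b, c), (d, u), (k, z), (m, b), (n, v), (n, y), (t, z), (y, m)}

{(b, c), (d, u), (k, z), (m, b), (n, v), (n, y), (t, z), (y, m)}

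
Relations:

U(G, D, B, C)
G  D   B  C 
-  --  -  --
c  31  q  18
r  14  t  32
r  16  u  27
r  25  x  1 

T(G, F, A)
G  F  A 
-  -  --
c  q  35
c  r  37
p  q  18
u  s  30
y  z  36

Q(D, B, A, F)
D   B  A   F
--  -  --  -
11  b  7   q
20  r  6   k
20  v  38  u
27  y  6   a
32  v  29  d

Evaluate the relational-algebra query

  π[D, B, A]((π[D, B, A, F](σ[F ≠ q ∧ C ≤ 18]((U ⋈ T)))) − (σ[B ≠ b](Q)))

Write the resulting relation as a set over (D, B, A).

Natural join on G: {(c, 31, q, 18, q, 35), (c, 31, q, 18, r, 37)}
Filtering on F ≠ q ∧ C ≤ 18 leaves {(c, 31, q, 18, r, 37)}.
Projecting to D, B, A, F: {(31, q, 37, r)}
Filtering on B ≠ b leaves {(20, r, 6, k), (20, v, 38, u), (27, y, 6, a), (32, v, 29, d)}.
Taking the difference: {(31, q, 37, r)}
Projecting to D, B, A: {(31, q, 37)}

{(31, q, 37)}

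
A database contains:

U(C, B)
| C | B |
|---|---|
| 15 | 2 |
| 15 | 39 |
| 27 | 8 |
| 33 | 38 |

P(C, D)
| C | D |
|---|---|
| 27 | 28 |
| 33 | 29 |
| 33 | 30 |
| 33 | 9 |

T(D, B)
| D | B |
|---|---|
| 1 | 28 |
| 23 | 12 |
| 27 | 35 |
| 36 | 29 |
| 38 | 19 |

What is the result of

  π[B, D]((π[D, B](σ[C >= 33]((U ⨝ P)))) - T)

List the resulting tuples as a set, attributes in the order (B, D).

U ⋈ P (natural join on C): {(27, 8, 28), (33, 38, 29), (33, 38, 30), (33, 38, 9)}
Selection C >= 33: {(33, 38, 29), (33, 38, 30), (33, 38, 9)}
π_{D, B} gives {(29, 38), (30, 38), (9, 38)}.
Taking the difference: {(29, 38), (30, 38), (9, 38)}
π_{B, D} gives {(38, 29), (38, 30), (38, 9)}.

{(38, 29), (38, 30), (38, 9)}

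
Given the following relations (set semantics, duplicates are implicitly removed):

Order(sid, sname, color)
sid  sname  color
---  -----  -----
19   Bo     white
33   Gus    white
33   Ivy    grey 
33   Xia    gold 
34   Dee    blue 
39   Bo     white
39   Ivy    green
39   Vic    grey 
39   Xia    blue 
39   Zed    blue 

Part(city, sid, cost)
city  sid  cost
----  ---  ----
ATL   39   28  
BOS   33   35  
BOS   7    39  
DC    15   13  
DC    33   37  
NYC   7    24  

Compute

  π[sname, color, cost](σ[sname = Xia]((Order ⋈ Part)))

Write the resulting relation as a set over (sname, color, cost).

Natural join on sid: {(33, Gus, white, BOS, 35), (33, Gus, white, DC, 37), (33, Ivy, grey, BOS, 35), (33, Ivy, grey, DC, 37), (33, Xia, gold, BOS, 35), (33, Xia, gold, DC, 37), (39, Bo, white, ATL, 28), (39, Ivy, green, ATL, 28), (39, Vic, grey, ATL, 28), (39, Xia, blue, ATL, 28), (39, Zed, blue, ATL, 28)}
Filtering on sname = Xia leaves {(33, Xia, gold, BOS, 35), (33, Xia, gold, DC, 37), (39, Xia, blue, ATL, 28)}.
π_{sname, color, cost} gives {(Xia, blue, 28), (Xia, gold, 35), (Xia, gold, 37)}.

{(Xia, blue, 28), (Xia, gold, 35), (Xia, gold, 37)}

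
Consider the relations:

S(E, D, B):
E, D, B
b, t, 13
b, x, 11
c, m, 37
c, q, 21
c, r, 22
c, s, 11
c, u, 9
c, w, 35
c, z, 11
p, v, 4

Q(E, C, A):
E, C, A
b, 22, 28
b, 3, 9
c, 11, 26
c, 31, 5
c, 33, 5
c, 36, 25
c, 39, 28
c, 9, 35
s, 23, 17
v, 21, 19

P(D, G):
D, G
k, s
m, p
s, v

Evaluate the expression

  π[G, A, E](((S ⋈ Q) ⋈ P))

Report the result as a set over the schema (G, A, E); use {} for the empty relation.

{(p, 25, c), (p, 26, c), (p, 28, c), (p, 35, c), (p, 5, c), (v, 25, c), (v, 26, c), (v, 28, c), (v, 35, c), (v, 5, c)}

S ⋈ Q (natural join on E): {(b, t, 13, 22, 28), (b, t, 13, 3, 9), (b, x, 11, 22, 28), (b, x, 11, 3, 9), (c, m, 37, 11, 26), (c, m, 37, 31, 5), (c, m, 37, 33, 5), (c, m, 37, 36, 25), (c, m, 37, 39, 28), (c, m, 37, 9, 35), (c, q, 21, 11, 26), (c, q, 21, 31, 5), (c, q, 21, 33, 5), (c, q, 21, 36, 25), (c, q, 21, 39, 28), (c, q, 21, 9, 35), (c, r, 22, 11, 26), (c, r, 22, 31, 5), (c, r, 22, 33, 5), (c, r, 22, 36, 25), (c, r, 22, 39, 28), (c, r, 22, 9, 35), (c, s, 11, 11, 26), (c, s, 11, 31, 5), (c, s, 11, 33, 5), (c, s, 11, 36, 25), (c, s, 11, 39, 28), (c, s, 11, 9, 35), (c, u, 9, 11, 26), (c, u, 9, 31, 5), (c, u, 9, 33, 5), (c, u, 9, 36, 25), (c, u, 9, 39, 28), (c, u, 9, 9, 35), (c, w, 35, 11, 26), (c, w, 35, 31, 5), (c, w, 35, 33, 5), (c, w, 35, 36, 25), (c, w, 35, 39, 28), (c, w, 35, 9, 35), (c, z, 11, 11, 26), (c, z, 11, 31, 5), (c, z, 11, 33, 5), (c, z, 11, 36, 25), (c, z, 11, 39, 28), (c, z, 11, 9, 35)}
(S ⋈ Q) ⋈ P (natural join on D): {(c, m, 37, 11, 26, p), (c, m, 37, 31, 5, p), (c, m, 37, 33, 5, p), (c, m, 37, 36, 25, p), (c, m, 37, 39, 28, p), (c, m, 37, 9, 35, p), (c, s, 11, 11, 26, v), (c, s, 11, 31, 5, v), (c, s, 11, 33, 5, v), (c, s, 11, 36, 25, v), (c, s, 11, 39, 28, v), (c, s, 11, 9, 35, v)}
Keep only column(s) G, A, E (2 duplicate(s) eliminated): {(p, 25, c), (p, 26, c), (p, 28, c), (p, 35, c), (p, 5, c), (v, 25, c), (v, 26, c), (v, 28, c), (v, 35, c), (v, 5, c)}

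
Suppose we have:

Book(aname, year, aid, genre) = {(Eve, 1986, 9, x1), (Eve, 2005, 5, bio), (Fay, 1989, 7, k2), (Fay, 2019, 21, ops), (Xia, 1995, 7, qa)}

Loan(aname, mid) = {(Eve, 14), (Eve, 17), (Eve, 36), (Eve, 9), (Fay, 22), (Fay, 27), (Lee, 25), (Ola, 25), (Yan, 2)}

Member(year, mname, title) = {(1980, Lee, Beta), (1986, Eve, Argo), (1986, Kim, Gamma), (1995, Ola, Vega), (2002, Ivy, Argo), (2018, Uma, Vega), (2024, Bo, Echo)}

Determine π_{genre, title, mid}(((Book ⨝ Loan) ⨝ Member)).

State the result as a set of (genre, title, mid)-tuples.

{(x1, Argo, 14), (x1, Argo, 17), (x1, Argo, 36), (x1, Argo, 9), (x1, Gamma, 14), (x1, Gamma, 17), (x1, Gamma, 36), (x1, Gamma, 9)}

Natural join on aname: {(Eve, 1986, 9, x1, 14), (Eve, 1986, 9, x1, 17), (Eve, 1986, 9, x1, 36), (Eve, 1986, 9, x1, 9), (Eve, 2005, 5, bio, 14), (Eve, 2005, 5, bio, 17), (Eve, 2005, 5, bio, 36), (Eve, 2005, 5, bio, 9), (Fay, 1989, 7, k2, 22), (Fay, 1989, 7, k2, 27), (Fay, 2019, 21, ops, 22), (Fay, 2019, 21, ops, 27)}
Natural join on year: {(Eve, 1986, 9, x1, 14, Eve, Argo), (Eve, 1986, 9, x1, 14, Kim, Gamma), (Eve, 1986, 9, x1, 17, Eve, Argo), (Eve, 1986, 9, x1, 17, Kim, Gamma), (Eve, 1986, 9, x1, 36, Eve, Argo), (Eve, 1986, 9, x1, 36, Kim, Gamma), (Eve, 1986, 9, x1, 9, Eve, Argo), (Eve, 1986, 9, x1, 9, Kim, Gamma)}
π_{genre, title, mid} gives {(x1, Argo, 14), (x1, Argo, 17), (x1, Argo, 36), (x1, Argo, 9), (x1, Gamma, 14), (x1, Gamma, 17), (x1, Gamma, 36), (x1, Gamma, 9)}.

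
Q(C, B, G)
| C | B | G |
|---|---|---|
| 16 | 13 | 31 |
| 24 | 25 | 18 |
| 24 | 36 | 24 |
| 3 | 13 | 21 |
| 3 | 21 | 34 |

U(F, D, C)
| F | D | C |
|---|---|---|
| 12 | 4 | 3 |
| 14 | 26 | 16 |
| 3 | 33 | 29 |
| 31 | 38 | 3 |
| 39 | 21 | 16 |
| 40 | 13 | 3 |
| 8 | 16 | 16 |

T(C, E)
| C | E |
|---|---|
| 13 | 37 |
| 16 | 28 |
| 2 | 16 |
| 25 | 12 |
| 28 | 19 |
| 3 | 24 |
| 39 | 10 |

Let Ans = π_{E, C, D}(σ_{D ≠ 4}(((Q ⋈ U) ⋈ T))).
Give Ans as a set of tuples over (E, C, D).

{(24, 3, 13), (24, 3, 38), (28, 16, 16), (28, 16, 21), (28, 16, 26)}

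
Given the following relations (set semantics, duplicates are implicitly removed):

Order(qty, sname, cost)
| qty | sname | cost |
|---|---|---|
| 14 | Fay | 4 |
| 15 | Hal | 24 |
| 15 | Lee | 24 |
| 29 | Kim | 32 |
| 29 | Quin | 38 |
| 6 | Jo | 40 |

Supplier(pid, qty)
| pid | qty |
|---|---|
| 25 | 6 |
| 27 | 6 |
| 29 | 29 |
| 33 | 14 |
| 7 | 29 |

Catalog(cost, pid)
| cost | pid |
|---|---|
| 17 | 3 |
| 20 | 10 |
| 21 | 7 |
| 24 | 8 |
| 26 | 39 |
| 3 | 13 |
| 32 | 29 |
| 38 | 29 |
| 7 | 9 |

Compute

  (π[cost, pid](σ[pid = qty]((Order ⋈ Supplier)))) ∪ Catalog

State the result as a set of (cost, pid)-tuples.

Order ⋈ Supplier (natural join on qty): {(14, Fay, 4, 33), (29, Kim, 32, 29), (29, Kim, 32, 7), (29, Quin, 38, 29), (29, Quin, 38, 7), (6, Jo, 40, 25), (6, Jo, 40, 27)}
σ[pid = qty]: keep tuples satisfying pid = qty → {(29, Kim, 32, 29), (29, Quin, 38, 29)}
π_{cost, pid} gives {(32, 29), (38, 29)}.
Set union of the two operands is {(17, 3), (20, 10), (21, 7), (24, 8), (26, 39), (3, 13), (32, 29), (38, 29), (7, 9)}.

{(17, 3), (20, 10), (21, 7), (24, 8), (26, 39), (3, 13), (32, 29), (38, 29), (7, 9)}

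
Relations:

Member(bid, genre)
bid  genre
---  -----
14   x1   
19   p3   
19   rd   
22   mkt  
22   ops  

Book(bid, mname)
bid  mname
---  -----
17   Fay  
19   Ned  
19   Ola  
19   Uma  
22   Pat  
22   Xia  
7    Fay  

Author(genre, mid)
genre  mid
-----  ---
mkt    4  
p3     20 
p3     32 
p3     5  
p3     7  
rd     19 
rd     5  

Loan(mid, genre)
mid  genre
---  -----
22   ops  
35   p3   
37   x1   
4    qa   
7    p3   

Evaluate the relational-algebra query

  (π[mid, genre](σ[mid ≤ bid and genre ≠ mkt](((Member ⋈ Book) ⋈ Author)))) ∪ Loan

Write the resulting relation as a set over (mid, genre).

{(19, rd), (22, ops), (35, p3), (37, x1), (4, qa), (5, p3), (5, rd), (7, p3)}

Natural join on bid: {(19, p3, Ned), (19, p3, Ola), (19, p3, Uma), (19, rd, Ned), (19, rd, Ola), (19, rd, Uma), (22, mkt, Pat), (22, mkt, Xia), (22, ops, Pat), (22, ops, Xia)}
Natural join on genre: {(19, p3, Ned, 20), (19, p3, Ned, 32), (19, p3, Ned, 5), (19, p3, Ned, 7), (19, p3, Ola, 20), (19, p3, Ola, 32), (19, p3, Ola, 5), (19, p3, Ola, 7), (19, p3, Uma, 20), (19, p3, Uma, 32), (19, p3, Uma, 5), (19, p3, Uma, 7), (19, rd, Ned, 19), (19, rd, Ned, 5), (19, rd, Ola, 19), (19, rd, Ola, 5), (19, rd, Uma, 19), (19, rd, Uma, 5), (22, mkt, Pat, 4), (22, mkt, Xia, 4)}
Apply σ_{mid ≤ bid and genre ≠ mkt}; surviving tuples: {(19, p3, Ned, 5), (19, p3, Ned, 7), (19, p3, Ola, 5), (19, p3, Ola, 7), (19, p3, Uma, 5), (19, p3, Uma, 7), (19, rd, Ned, 19), (19, rd, Ned, 5), (19, rd, Ola, 19), (19, rd, Ola, 5), (19, rd, Uma, 19), (19, rd, Uma, 5)}
π[mid, genre]: project onto (mid, genre) (8 duplicate(s) eliminated) → {(19, rd), (5, p3), (5, rd), (7, p3)}
Union: {(19, rd), (5, p3), (5, rd), (7, p3)} with {(22, ops), (35, p3), (37, x1), (4, qa), (7, p3)} → {(19, rd), (22, ops), (35, p3), (37, x1), (4, qa), (5, p3), (5, rd), (7, p3)}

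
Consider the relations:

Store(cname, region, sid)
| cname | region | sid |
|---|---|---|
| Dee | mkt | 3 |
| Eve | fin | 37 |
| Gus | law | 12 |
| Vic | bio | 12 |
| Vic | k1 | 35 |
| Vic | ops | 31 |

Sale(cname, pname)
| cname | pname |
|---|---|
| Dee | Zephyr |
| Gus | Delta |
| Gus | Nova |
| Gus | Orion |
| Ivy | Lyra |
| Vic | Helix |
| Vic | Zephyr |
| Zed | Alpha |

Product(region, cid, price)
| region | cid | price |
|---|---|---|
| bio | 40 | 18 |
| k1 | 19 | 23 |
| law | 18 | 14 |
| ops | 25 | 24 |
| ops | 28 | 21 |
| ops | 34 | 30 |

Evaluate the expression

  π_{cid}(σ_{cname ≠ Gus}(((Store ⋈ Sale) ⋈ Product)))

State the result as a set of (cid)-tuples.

{19, 25, 28, 34, 40}

Store ⋈ Sale (natural join on cname): {(Dee, mkt, 3, Zephyr), (Gus, law, 12, Delta), (Gus, law, 12, Nova), (Gus, law, 12, Orion), (Vic, bio, 12, Helix), (Vic, bio, 12, Zephyr), (Vic, k1, 35, Helix), (Vic, k1, 35, Zephyr), (Vic, ops, 31, Helix), (Vic, ops, 31, Zephyr)}
(Store ⋈ Sale) ⋈ Product (natural join on region): {(Gus, law, 12, Delta, 18, 14), (Gus, law, 12, Nova, 18, 14), (Gus, law, 12, Orion, 18, 14), (Vic, bio, 12, Helix, 40, 18), (Vic, bio, 12, Zephyr, 40, 18), (Vic, k1, 35, Helix, 19, 23), (Vic, k1, 35, Zephyr, 19, 23), (Vic, ops, 31, Helix, 25, 24), (Vic, ops, 31, Helix, 28, 21), (Vic, ops, 31, Helix, 34, 30), (Vic, ops, 31, Zephyr, 25, 24), (Vic, ops, 31, Zephyr, 28, 21), (Vic, ops, 31, Zephyr, 34, 30)}
Apply σ_{cname ≠ Gus}; surviving tuples: {(Vic, bio, 12, Helix, 40, 18), (Vic, bio, 12, Zephyr, 40, 18), (Vic, k1, 35, Helix, 19, 23), (Vic, k1, 35, Zephyr, 19, 23), (Vic, ops, 31, Helix, 25, 24), (Vic, ops, 31, Helix, 28, 21), (Vic, ops, 31, Helix, 34, 30), (Vic, ops, 31, Zephyr, 25, 24), (Vic, ops, 31, Zephyr, 28, 21), (Vic, ops, 31, Zephyr, 34, 30)}
π[cid]: project onto (cid) (5 duplicate(s) eliminated) → {19, 25, 28, 34, 40}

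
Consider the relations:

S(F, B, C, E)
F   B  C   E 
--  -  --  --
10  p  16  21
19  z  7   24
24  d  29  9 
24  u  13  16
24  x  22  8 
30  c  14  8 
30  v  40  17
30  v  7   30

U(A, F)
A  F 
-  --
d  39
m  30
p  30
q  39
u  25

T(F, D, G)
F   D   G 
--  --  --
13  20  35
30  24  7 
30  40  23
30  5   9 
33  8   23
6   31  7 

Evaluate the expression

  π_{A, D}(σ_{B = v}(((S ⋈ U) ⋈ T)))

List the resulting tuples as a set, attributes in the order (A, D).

{(m, 24), (m, 40), (m, 5), (p, 24), (p, 40), (p, 5)}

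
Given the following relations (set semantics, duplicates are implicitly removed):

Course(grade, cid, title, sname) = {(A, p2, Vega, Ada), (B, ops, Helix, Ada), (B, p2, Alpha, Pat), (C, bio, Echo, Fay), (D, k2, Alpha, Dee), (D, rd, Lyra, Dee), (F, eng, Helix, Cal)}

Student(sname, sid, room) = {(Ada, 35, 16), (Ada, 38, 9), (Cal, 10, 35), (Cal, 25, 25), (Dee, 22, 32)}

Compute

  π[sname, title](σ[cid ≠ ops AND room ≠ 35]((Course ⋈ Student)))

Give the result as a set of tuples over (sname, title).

{(Ada, Vega), (Cal, Helix), (Dee, Alpha), (Dee, Lyra)}

Natural join on sname: {(A, p2, Vega, Ada, 35, 16), (A, p2, Vega, Ada, 38, 9), (B, ops, Helix, Ada, 35, 16), (B, ops, Helix, Ada, 38, 9), (D, k2, Alpha, Dee, 22, 32), (D, rd, Lyra, Dee, 22, 32), (F, eng, Helix, Cal, 10, 35), (F, eng, Helix, Cal, 25, 25)}
Filtering on cid ≠ ops AND room ≠ 35 leaves {(A, p2, Vega, Ada, 35, 16), (A, p2, Vega, Ada, 38, 9), (D, k2, Alpha, Dee, 22, 32), (D, rd, Lyra, Dee, 22, 32), (F, eng, Helix, Cal, 25, 25)}.
Projecting to sname, title (1 duplicate(s) eliminated): {(Ada, Vega), (Cal, Helix), (Dee, Alpha), (Dee, Lyra)}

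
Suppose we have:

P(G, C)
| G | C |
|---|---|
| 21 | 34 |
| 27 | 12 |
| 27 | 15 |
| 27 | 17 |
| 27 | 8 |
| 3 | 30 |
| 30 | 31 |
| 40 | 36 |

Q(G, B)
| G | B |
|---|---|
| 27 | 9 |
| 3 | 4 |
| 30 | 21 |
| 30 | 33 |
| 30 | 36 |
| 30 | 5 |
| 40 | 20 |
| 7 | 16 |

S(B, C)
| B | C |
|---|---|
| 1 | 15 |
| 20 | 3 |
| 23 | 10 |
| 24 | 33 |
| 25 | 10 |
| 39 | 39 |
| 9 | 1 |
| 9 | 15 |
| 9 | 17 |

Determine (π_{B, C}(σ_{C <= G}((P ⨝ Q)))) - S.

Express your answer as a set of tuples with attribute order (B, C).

P ⋈ Q (natural join on G): {(27, 12, 9), (27, 15, 9), (27, 17, 9), (27, 8, 9), (3, 30, 4), (30, 31, 21), (30, 31, 33), (30, 31, 36), (30, 31, 5), (40, 36, 20)}
Filtering on C <= G leaves {(27, 12, 9), (27, 15, 9), (27, 17, 9), (27, 8, 9), (40, 36, 20)}.
Projecting to B, C: {(20, 36), (9, 12), (9, 15), (9, 17), (9, 8)}
Difference: {(20, 36), (9, 12), (9, 15), (9, 17), (9, 8)} with {(1, 15), (20, 3), (23, 10), (24, 33), (25, 10), (39, 39), (9, 1), (9, 15), (9, 17)} → {(20, 36), (9, 12), (9, 8)}

{(20, 36), (9, 12), (9, 8)}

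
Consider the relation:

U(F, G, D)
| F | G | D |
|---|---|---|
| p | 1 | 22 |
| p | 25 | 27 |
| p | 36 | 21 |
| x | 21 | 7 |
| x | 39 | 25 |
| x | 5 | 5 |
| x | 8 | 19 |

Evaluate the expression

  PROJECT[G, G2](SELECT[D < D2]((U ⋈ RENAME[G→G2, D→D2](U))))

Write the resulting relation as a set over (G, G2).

ρ[G→G2, D→D2]: schema becomes (F, G2, D2); tuples unchanged.
U ⋈ RENAME[G→G2, D→D2](U) (natural join on F): {(p, 1, 22, 1, 22), (p, 1, 22, 25, 27), (p, 1, 22, 36, 21), (p, 25, 27, 1, 22), (p, 25, 27, 25, 27), (p, 25, 27, 36, 21), (p, 36, 21, 1, 22), (p, 36, 21, 25, 27), (p, 36, 21, 36, 21), (x, 21, 7, 21, 7), (x, 21, 7, 39, 25), (x, 21, 7, 5, 5), (x, 21, 7, 8, 19), (x, 39, 25, 21, 7), (x, 39, 25, 39, 25), (x, 39, 25, 5, 5), (x, 39, 25, 8, 19), (x, 5, 5, 21, 7), (x, 5, 5, 39, 25), (x, 5, 5, 5, 5), (x, 5, 5, 8, 19), (x, 8, 19, 21, 7), (x, 8, 19, 39, 25), (x, 8, 19, 5, 5), (x, 8, 19, 8, 19)}
σ[D < D2]: keep tuples satisfying D < D2 → {(p, 1, 22, 25, 27), (p, 36, 21, 1, 22), (p, 36, 21, 25, 27), (x, 21, 7, 39, 25), (x, 21, 7, 8, 19), (x, 5, 5, 21, 7), (x, 5, 5, 39, 25), (x, 5, 5, 8, 19), (x, 8, 19, 39, 25)}
π_{G, G2} gives {(1, 25), (21, 39), (21, 8), (36, 1), (36, 25), (5, 21), (5, 39), (5, 8), (8, 39)}.

{(1, 25), (21, 39), (21, 8), (36, 1), (36, 25), (5, 21), (5, 39), (5, 8), (8, 39)}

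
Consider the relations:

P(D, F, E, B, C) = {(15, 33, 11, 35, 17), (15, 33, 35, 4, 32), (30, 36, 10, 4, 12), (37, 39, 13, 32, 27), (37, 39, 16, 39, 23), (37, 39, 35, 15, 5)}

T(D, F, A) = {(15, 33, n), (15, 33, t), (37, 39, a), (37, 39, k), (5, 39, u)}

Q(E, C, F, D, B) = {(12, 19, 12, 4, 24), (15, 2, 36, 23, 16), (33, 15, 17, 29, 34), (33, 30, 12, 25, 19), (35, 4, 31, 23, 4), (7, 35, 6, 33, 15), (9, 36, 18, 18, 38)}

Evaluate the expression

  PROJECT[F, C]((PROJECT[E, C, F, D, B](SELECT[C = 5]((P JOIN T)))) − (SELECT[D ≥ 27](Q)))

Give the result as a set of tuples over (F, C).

Natural join on D, F: {(15, 33, 11, 35, 17, n), (15, 33, 11, 35, 17, t), (15, 33, 35, 4, 32, n), (15, 33, 35, 4, 32, t), (37, 39, 13, 32, 27, a), (37, 39, 13, 32, 27, k), (37, 39, 16, 39, 23, a), (37, 39, 16, 39, 23, k), (37, 39, 35, 15, 5, a), (37, 39, 35, 15, 5, k)}
Filtering on C = 5 leaves {(37, 39, 35, 15, 5, a), (37, 39, 35, 15, 5, k)}.
Projecting to E, C, F, D, B (1 duplicate(s) eliminated): {(35, 5, 39, 37, 15)}
Filtering on D ≥ 27 leaves {(33, 15, 17, 29, 34), (7, 35, 6, 33, 15)}.
Difference: {(35, 5, 39, 37, 15)} with {(33, 15, 17, 29, 34), (7, 35, 6, 33, 15)} → {(35, 5, 39, 37, 15)}
Projecting to F, C: {(39, 5)}

{(39, 5)}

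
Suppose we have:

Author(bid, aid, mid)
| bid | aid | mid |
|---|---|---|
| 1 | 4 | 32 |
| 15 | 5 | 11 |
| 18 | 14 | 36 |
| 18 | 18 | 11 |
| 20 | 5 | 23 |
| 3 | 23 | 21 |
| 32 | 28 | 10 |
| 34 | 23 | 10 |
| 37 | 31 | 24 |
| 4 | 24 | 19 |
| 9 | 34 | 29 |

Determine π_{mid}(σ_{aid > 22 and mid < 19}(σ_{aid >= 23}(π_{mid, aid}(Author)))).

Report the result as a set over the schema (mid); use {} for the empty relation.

{10}

Projecting to mid, aid: {(10, 23), (10, 28), (11, 18), (11, 5), (19, 24), (21, 23), (23, 5), (24, 31), (29, 34), (32, 4), (36, 14)}
Apply σ_{aid >= 23}; surviving tuples: {(10, 23), (10, 28), (19, 24), (21, 23), (24, 31), (29, 34)}
Apply σ_{aid > 22 and mid < 19}; surviving tuples: {(10, 23), (10, 28)}
Projecting to mid (1 duplicate(s) eliminated): {10}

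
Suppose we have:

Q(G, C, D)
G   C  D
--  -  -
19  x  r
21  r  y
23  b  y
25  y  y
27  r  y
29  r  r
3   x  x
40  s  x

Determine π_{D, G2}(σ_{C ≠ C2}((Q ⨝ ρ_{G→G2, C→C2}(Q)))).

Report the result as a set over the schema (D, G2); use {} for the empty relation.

{(r, 19), (r, 29), (x, 3), (x, 40), (y, 21), (y, 23), (y, 25), (y, 27)}

ρ[G→G2, C→C2]: schema becomes (G2, C2, D); tuples unchanged.
Q ⋈ ρ_{G→G2, C→C2}(Q) (natural join on D): {(19, x, r, 19, x), (19, x, r, 29, r), (21, r, y, 21, r), (21, r, y, 23, b), (21, r, y, 25, y), (21, r, y, 27, r), (23, b, y, 21, r), (23, b, y, 23, b), (23, b, y, 25, y), (23, b, y, 27, r), (25, y, y, 21, r), (25, y, y, 23, b), (25, y, y, 25, y), (25, y, y, 27, r), (27, r, y, 21, r), (27, r, y, 23, b), (27, r, y, 25, y), (27, r, y, 27, r), (29, r, r, 19, x), (29, r, r, 29, r), (3, x, x, 3, x), (3, x, x, 40, s), (40, s, x, 3, x), (40, s, x, 40, s)}
σ[C ≠ C2]: keep tuples satisfying C ≠ C2 → {(19, x, r, 29, r), (21, r, y, 23, b), (21, r, y, 25, y), (23, b, y, 21, r), (23, b, y, 25, y), (23, b, y, 27, r), (25, y, y, 21, r), (25, y, y, 23, b), (25, y, y, 27, r), (27, r, y, 23, b), (27, r, y, 25, y), (29, r, r, 19, x), (3, x, x, 40, s), (40, s, x, 3, x)}
Keep only column(s) D, G2 (6 duplicate(s) eliminated): {(r, 19), (r, 29), (x, 3), (x, 40), (y, 21), (y, 23), (y, 25), (y, 27)}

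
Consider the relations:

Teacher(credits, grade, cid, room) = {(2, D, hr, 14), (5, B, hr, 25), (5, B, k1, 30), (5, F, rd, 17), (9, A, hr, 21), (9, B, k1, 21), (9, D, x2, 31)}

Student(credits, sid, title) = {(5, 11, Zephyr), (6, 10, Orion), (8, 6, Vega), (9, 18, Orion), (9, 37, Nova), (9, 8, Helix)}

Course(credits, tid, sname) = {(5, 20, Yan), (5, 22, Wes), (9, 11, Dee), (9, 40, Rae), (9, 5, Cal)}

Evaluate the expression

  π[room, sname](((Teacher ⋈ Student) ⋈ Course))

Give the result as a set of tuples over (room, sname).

{(17, Wes), (17, Yan), (21, Cal), (21, Dee), (21, Rae), (25, Wes), (25, Yan), (30, Wes), (30, Yan), (31, Cal), (31, Dee), (31, Rae)}

Teacher ⋈ Student (natural join on credits): {(5, B, hr, 25, 11, Zephyr), (5, B, k1, 30, 11, Zephyr), (5, F, rd, 17, 11, Zephyr), (9, A, hr, 21, 18, Orion), (9, A, hr, 21, 37, Nova), (9, A, hr, 21, 8, Helix), (9, B, k1, 21, 18, Orion), (9, B, k1, 21, 37, Nova), (9, B, k1, 21, 8, Helix), (9, D, x2, 31, 18, Orion), (9, D, x2, 31, 37, Nova), (9, D, x2, 31, 8, Helix)}
(Teacher ⋈ Student) ⋈ Course (natural join on credits): {(5, B, hr, 25, 11, Zephyr, 20, Yan), (5, B, hr, 25, 11, Zephyr, 22, Wes), (5, B, k1, 30, 11, Zephyr, 20, Yan), (5, B, k1, 30, 11, Zephyr, 22, Wes), (5, F, rd, 17, 11, Zephyr, 20, Yan), (5, F, rd, 17, 11, Zephyr, 22, Wes), (9, A, hr, 21, 18, Orion, 11, Dee), (9, A, hr, 21, 18, Orion, 40, Rae), (9, A, hr, 21, 18, Orion, 5, Cal), (9, A, hr, 21, 37, Nova, 11, Dee), (9, A, hr, 21, 37, Nova, 40, Rae), (9, A, hr, 21, 37, Nova, 5, Cal), (9, A, hr, 21, 8, Helix, 11, Dee), (9, A, hr, 21, 8, Helix, 40, Rae), (9, A, hr, 21, 8, Helix, 5, Cal), (9, B, k1, 21, 18, Orion, 11, Dee), (9, B, k1, 21, 18, Orion, 40, Rae), (9, B, k1, 21, 18, Orion, 5, Cal), (9, B, k1, 21, 37, Nova, 11, Dee), (9, B, k1, 21, 37, Nova, 40, Rae), (9, B, k1, 21, 37, Nova, 5, Cal), (9, B, k1, 21, 8, Helix, 11, Dee), (9, B, k1, 21, 8, Helix, 40, Rae), (9, B, k1, 21, 8, Helix, 5, Cal), (9, D, x2, 31, 18, Orion, 11, Dee), (9, D, x2, 31, 18, Orion, 40, Rae), (9, D, x2, 31, 18, Orion, 5, Cal), (9, D, x2, 31, 37, Nova, 11, Dee), (9, D, x2, 31, 37, Nova, 40, Rae), (9, D, x2, 31, 37, Nova, 5, Cal), (9, D, x2, 31, 8, Helix, 11, Dee), (9, D, x2, 31, 8, Helix, 40, Rae), (9, D, x2, 31, 8, Helix, 5, Cal)}
Keep only column(s) room, sname (21 duplicate(s) eliminated): {(17, Wes), (17, Yan), (21, Cal), (21, Dee), (21, Rae), (25, Wes), (25, Yan), (30, Wes), (30, Yan), (31, Cal), (31, Dee), (31, Rae)}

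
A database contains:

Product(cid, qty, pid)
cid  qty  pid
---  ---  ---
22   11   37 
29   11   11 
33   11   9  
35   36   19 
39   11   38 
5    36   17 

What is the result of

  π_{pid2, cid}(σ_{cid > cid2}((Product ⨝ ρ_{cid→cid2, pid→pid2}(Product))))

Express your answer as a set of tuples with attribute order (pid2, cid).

{(11, 33), (11, 39), (17, 35), (37, 29), (37, 33), (37, 39), (9, 39)}

ρ[cid→cid2, pid→pid2]: schema becomes (cid2, qty, pid2); tuples unchanged.
Joining Product and ρ_{cid→cid2, pid→pid2}(Product) on qty yields {(22, 11, 37, 22, 37), (22, 11, 37, 29, 11), (22, 11, 37, 33, 9), (22, 11, 37, 39, 38), (29, 11, 11, 22, 37), (29, 11, 11, 29, 11), (29, 11, 11, 33, 9), (29, 11, 11, 39, 38), (33, 11, 9, 22, 37), (33, 11, 9, 29, 11), (33, 11, 9, 33, 9), (33, 11, 9, 39, 38), (35, 36, 19, 35, 19), (35, 36, 19, 5, 17), (39, 11, 38, 22, 37), (39, 11, 38, 29, 11), (39, 11, 38, 33, 9), (39, 11, 38, 39, 38), (5, 36, 17, 35, 19), (5, 36, 17, 5, 17)}.
σ[cid > cid2]: keep tuples satisfying cid > cid2 → {(29, 11, 11, 22, 37), (33, 11, 9, 22, 37), (33, 11, 9, 29, 11), (35, 36, 19, 5, 17), (39, 11, 38, 22, 37), (39, 11, 38, 29, 11), (39, 11, 38, 33, 9)}
π_{pid2, cid} gives {(11, 33), (11, 39), (17, 35), (37, 29), (37, 33), (37, 39), (9, 39)}.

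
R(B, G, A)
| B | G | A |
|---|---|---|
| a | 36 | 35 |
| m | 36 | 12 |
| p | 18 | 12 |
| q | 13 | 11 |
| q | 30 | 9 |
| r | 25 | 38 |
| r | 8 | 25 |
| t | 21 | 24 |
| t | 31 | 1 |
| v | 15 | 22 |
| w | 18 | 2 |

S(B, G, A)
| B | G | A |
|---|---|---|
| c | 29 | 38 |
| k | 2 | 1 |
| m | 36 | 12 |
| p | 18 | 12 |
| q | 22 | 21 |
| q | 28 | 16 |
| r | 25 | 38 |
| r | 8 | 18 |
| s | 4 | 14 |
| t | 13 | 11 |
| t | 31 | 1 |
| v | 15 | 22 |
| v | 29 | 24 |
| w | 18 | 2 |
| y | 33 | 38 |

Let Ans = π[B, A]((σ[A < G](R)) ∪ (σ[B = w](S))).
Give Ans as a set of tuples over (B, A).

σ[A < G]: keep tuples satisfying A < G → {(a, 36, 35), (m, 36, 12), (p, 18, 12), (q, 13, 11), (q, 30, 9), (t, 31, 1), (w, 18, 2)}
σ[B = w]: keep tuples satisfying B = w → {(w, 18, 2)}
Taking the union: {(a, 36, 35), (m, 36, 12), (p, 18, 12), (q, 13, 11), (q, 30, 9), (t, 31, 1), (w, 18, 2)}
π[B, A]: project onto (B, A) → {(a, 35), (m, 12), (p, 12), (q, 11), (q, 9), (t, 1), (w, 2)}

{(a, 35), (m, 12), (p, 12), (q, 11), (q, 9), (t, 1), (w, 2)}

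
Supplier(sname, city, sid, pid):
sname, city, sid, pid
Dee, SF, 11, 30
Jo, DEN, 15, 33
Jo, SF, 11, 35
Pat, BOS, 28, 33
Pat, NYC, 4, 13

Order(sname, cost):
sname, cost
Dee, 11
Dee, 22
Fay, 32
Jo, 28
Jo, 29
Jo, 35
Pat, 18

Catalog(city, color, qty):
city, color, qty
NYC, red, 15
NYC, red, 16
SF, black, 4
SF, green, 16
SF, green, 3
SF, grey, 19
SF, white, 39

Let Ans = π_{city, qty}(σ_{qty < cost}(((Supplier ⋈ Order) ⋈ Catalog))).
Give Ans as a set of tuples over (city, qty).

{(NYC, 15), (NYC, 16), (SF, 16), (SF, 19), (SF, 3), (SF, 4)}

Joining Supplier and Order on sname yields {(Dee, SF, 11, 30, 11), (Dee, SF, 11, 30, 22), (Jo, DEN, 15, 33, 28), (Jo, DEN, 15, 33, 29), (Jo, DEN, 15, 33, 35), (Jo, SF, 11, 35, 28), (Jo, SF, 11, 35, 29), (Jo, SF, 11, 35, 35), (Pat, BOS, 28, 33, 18), (Pat, NYC, 4, 13, 18)}.
Joining (Supplier ⋈ Order) and Catalog on city yields {(Dee, SF, 11, 30, 11, black, 4), (Dee, SF, 11, 30, 11, green, 16), (Dee, SF, 11, 30, 11, green, 3), (Dee, SF, 11, 30, 11, grey, 19), (Dee, SF, 11, 30, 11, white, 39), (Dee, SF, 11, 30, 22, black, 4), (Dee, SF, 11, 30, 22, green, 16), (Dee, SF, 11, 30, 22, green, 3), (Dee, SF, 11, 30, 22, grey, 19), (Dee, SF, 11, 30, 22, white, 39), (Jo, SF, 11, 35, 28, black, 4), (Jo, SF, 11, 35, 28, green, 16), (Jo, SF, 11, 35, 28, green, 3), (Jo, SF, 11, 35, 28, grey, 19), (Jo, SF, 11, 35, 28, white, 39), (Jo, SF, 11, 35, 29, black, 4), (Jo, SF, 11, 35, 29, green, 16), (Jo, SF, 11, 35, 29, green, 3), (Jo, SF, 11, 35, 29, grey, 19), (Jo, SF, 11, 35, 29, white, 39), (Jo, SF, 11, 35, 35, black, 4), (Jo, SF, 11, 35, 35, green, 16), (Jo, SF, 11, 35, 35, green, 3), (Jo, SF, 11, 35, 35, grey, 19), (Jo, SF, 11, 35, 35, white, 39), (Pat, NYC, 4, 13, 18, red, 15), (Pat, NYC, 4, 13, 18, red, 16)}.
Selection qty < cost: {(Dee, SF, 11, 30, 11, black, 4), (Dee, SF, 11, 30, 11, green, 3), (Dee, SF, 11, 30, 22, black, 4), (Dee, SF, 11, 30, 22, green, 16), (Dee, SF, 11, 30, 22, green, 3), (Dee, SF, 11, 30, 22, grey, 19), (Jo, SF, 11, 35, 28, black, 4), (Jo, SF, 11, 35, 28, green, 16), (Jo, SF, 11, 35, 28, green, 3), (Jo, SF, 11, 35, 28, grey, 19), (Jo, SF, 11, 35, 29, black, 4), (Jo, SF, 11, 35, 29, green, 16), (Jo, SF, 11, 35, 29, green, 3), (Jo, SF, 11, 35, 29, grey, 19), (Jo, SF, 11, 35, 35, black, 4), (Jo, SF, 11, 35, 35, green, 16), (Jo, SF, 11, 35, 35, green, 3), (Jo, SF, 11, 35, 35, grey, 19), (Pat, NYC, 4, 13, 18, red, 15), (Pat, NYC, 4, 13, 18, red, 16)}
Projecting to city, qty (14 duplicate(s) eliminated): {(NYC, 15), (NYC, 16), (SF, 16), (SF, 19), (SF, 3), (SF, 4)}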